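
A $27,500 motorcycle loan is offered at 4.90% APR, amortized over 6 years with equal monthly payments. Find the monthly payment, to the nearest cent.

At 4.90% the monthly rate is 0.0040833, so the payment is 27,500 × 0.0040833 / (1 − 1.0040833^−72) = $441.61.

$441.61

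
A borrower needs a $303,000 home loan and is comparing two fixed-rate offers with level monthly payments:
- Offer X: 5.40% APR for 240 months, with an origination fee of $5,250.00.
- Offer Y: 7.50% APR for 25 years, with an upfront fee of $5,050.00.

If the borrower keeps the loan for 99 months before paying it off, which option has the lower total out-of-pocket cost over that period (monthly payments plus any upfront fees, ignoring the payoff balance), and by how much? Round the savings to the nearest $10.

Offer X: at 5.40% the monthly rate is 0.0045000, so the payment is 303,000 × 0.0045000 / (1 − 1.0045000^−240) = $2,067.22.
Offer Y: at 7.50% the monthly rate is 0.0062500, so the payment is 303,000 × 0.0062500 / (1 − 1.0062500^−300) = $2,239.14.
Over 99 months: Offer X costs 99 × $2,067.22 + $5,250.00 = $209,904.78; Offer Y costs 99 × $2,239.14 + $5,050.00 = $226,724.86.
Offer X is cheaper by $226,724.86 − $209,904.78 = $16,820.08.

Offer X by $16,820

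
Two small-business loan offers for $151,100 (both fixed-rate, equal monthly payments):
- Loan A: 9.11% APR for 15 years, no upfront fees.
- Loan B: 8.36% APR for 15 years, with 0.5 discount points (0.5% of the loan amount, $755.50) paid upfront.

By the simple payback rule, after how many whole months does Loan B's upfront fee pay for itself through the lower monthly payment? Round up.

Loan A: at 9.11% the monthly rate is 0.0075917, so the payment is 151,100 × 0.0075917 / (1 − 1.0075917^−180) = $1,542.46.
Loan B: at 8.36% the monthly rate is 0.0069667, so the payment is 151,100 × 0.0069667 / (1 − 1.0069667^−180) = $1,475.57.
Monthly savings = $1,542.46 − $1,475.57 = $66.89.
Break-even = $755.50 / $66.89 = 11.29 → 12 months.

12 months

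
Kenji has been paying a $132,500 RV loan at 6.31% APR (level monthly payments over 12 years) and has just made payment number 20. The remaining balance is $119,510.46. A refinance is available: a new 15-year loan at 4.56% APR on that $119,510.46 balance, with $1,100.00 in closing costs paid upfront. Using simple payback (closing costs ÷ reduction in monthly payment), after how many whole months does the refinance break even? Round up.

Current payment = 132,500 × 6.31%/12 / (1 − (1+0.0052583)^−144) = $1,314.36.
Refinanced payment = 119,510.46 × 0.0038000 / (1 − (1+0.0038000)^−180) = $917.92.
Monthly savings = $1,314.36 − $917.92 = $396.44.
Break-even = $1,100.00 / $396.44 = 2.77 → 3 months.

3 months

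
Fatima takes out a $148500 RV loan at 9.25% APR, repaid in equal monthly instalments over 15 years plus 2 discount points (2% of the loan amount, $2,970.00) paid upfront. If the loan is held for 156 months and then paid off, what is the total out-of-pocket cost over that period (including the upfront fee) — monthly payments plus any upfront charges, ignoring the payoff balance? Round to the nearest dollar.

$241,393

Monthly rate = 9.25%/12 = 0.0077083; payment = 148,500 × 0.0077083 / (1 − (1+0.0077083)^−180) = $1,528.35.
Total outlay = 156 × $1,528.35 + $2,970.00 = $241,392.60.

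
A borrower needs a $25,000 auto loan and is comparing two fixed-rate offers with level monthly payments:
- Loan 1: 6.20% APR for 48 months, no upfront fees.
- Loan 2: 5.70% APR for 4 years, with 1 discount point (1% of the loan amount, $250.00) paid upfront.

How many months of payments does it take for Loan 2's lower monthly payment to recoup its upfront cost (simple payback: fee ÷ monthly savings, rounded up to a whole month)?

Loan 1: at 6.20% the monthly rate is 0.0051667, so the payment is 25,000 × 0.0051667 / (1 − 1.0051667^−48) = $589.42.
Loan 2: monthly rate = 5.7%/12 = 0.0047500; payment = 25,000 × 0.0047500 / (1 − (1+0.0047500)^−48) = $583.69.
Monthly savings = $589.42 − $583.69 = $5.73.
Break-even = $250.00 / $5.73 = 43.63 → 44 months.

44 months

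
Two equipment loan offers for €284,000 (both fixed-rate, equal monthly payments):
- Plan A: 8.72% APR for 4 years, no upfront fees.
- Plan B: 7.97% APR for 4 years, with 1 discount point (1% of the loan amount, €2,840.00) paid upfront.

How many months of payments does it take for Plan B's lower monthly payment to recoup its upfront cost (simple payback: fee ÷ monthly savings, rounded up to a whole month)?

29 months

Plan A: at 8.72% the monthly rate is 0.0072667, so the payment is 284,000 × 0.0072667 / (1 − 1.0072667^−48) = €7,029.65.
Plan B: monthly rate = 7.97%/12 = 0.0066417; payment = 284,000 × 0.0066417 / (1 − (1+0.0066417)^−48) = €6,929.27.
Monthly savings = €7,029.65 − €6,929.27 = €100.38.
Break-even = €2,840.00 / €100.38 = 28.29 → 29 months.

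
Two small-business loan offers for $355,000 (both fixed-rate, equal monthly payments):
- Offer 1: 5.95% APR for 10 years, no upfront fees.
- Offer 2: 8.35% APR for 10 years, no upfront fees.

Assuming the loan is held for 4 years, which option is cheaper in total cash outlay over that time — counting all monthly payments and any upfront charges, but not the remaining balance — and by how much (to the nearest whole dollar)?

Offer 1: at 5.95% the monthly rate is 0.0049583, so the payment is 355,000 × 0.0049583 / (1 − 1.0049583^−120) = $3,932.32.
Offer 2: at 8.35% the monthly rate is 0.0069583, so the payment is 355,000 × 0.0069583 / (1 − 1.0069583^−120) = $4,373.06.
Over 48 months: Offer 1 costs 48 × $3,932.32 = $188,751.36; Offer 2 costs 48 × $4,373.06 = $209,906.88.
Offer 1 is cheaper by $209,906.88 − $188,751.36 = $21,155.52.

Offer 1 by $21,156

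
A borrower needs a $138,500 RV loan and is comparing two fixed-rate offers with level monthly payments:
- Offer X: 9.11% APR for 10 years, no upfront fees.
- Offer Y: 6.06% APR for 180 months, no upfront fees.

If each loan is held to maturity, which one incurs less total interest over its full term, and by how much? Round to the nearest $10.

Offer X: monthly rate = 9.11%/12 = 0.0075917; payment = 138,500 × 0.0075917 / (1 − (1+0.0075917)^−120) = $1,762.72.
Total interest on Offer X = 120 × $1,762.72 − $138,500 = $73,026.40.
Offer Y: monthly rate = 6.06%/12 = 0.0050500; payment = 138,500 × 0.0050500 / (1 − (1+0.0050500)^−180) = $1,173.24.
Total interest on Offer Y = 180 × $1,173.24 − $138,500 = $72,683.20.
Offer Y is lower by $343.20.

Offer Y by $340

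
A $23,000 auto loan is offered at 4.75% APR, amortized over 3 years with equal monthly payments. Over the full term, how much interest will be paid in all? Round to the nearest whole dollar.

Monthly rate = 4.75%/12 = 0.0039583; payment = 23,000 × 0.0039583 / (1 − (1+0.0039583)^−36) = $686.75.
Total paid = 36 × $686.75 = $24,723.00; interest = $24,723.00 − $23,000 = $1,723.00.

$1,723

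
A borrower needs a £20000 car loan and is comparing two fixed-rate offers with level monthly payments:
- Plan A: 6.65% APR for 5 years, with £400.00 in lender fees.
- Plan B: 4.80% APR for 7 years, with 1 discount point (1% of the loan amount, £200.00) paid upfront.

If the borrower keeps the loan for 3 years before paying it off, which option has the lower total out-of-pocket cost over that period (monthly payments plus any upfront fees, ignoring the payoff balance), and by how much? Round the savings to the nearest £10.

Plan A: at 6.65% the monthly rate is 0.0055417, so the payment is 20,000 × 0.0055417 / (1 − 1.0055417^−60) = £392.73.
Plan B: at 4.80% the monthly rate is 0.0040000, so the payment is 20,000 × 0.0040000 / (1 − 1.0040000^−84) = £280.80.
Over 36 months: Plan A costs 36 × £392.73 + £400.00 = £14,538.28; Plan B costs 36 × £280.80 + £200.00 = £10,308.80.
Plan B is cheaper by £14,538.28 − £10,308.80 = £4,229.48.

Plan B by £4,230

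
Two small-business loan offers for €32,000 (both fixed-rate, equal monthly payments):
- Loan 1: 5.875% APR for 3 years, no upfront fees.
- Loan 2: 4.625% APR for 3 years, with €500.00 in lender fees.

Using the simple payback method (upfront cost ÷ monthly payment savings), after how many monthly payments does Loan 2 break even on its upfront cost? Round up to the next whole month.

28 months

Loan 1: monthly rate = 5.875%/12 = 0.0048958; payment = 32,000 × 0.0048958 / (1 − (1+0.0048958)^−36) = €971.69.
Loan 2: monthly rate = 4.625%/12 = 0.0038542; payment = 32,000 × 0.0038542 / (1 − (1+0.0038542)^−36) = €953.69.
Monthly savings = €971.69 − €953.69 = €18.00.
Break-even = €500.00 / €18.00 = 27.78 → 28 months.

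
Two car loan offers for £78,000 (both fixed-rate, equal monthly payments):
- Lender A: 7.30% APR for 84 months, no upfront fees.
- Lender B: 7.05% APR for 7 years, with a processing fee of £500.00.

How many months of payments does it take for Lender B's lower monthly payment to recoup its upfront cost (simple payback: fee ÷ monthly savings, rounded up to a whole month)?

Lender A: monthly rate = 7.3%/12 = 0.0060833; payment = 78,000 × 0.0060833 / (1 − (1+0.0060833)^−84) = £1,188.70.
Lender B: at 7.05% the monthly rate is 0.0058750, so the payment is 78,000 × 0.0058750 / (1 − 1.0058750^−84) = £1,179.14.
Monthly savings = £1,188.70 − £1,179.14 = £9.56.
Break-even = £500.00 / £9.56 = 52.30 → 53 months.

53 months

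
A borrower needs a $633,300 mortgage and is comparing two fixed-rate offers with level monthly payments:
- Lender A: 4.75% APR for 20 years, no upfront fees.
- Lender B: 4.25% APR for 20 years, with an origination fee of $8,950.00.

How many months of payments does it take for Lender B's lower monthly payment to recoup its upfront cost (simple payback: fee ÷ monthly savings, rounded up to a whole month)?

Lender A: monthly rate = 4.75%/12 = 0.0039583; payment = 633,300 × 0.0039583 / (1 − (1+0.0039583)^−240) = $4,092.53.
Lender B: at 4.25% the monthly rate is 0.0035417, so the payment is 633,300 × 0.0035417 / (1 − 1.0035417^−240) = $3,921.61.
Monthly savings = $4,092.53 − $3,921.61 = $170.92.
Break-even = $8,950.00 / $170.92 = 52.36 → 53 months.

53 months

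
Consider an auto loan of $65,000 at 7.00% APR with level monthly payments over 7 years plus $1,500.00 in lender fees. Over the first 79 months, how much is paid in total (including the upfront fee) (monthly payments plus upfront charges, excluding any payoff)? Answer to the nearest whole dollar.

$79,001

Monthly rate = 7%/12 = 0.0058333; payment = 65,000 × 0.0058333 / (1 − (1+0.0058333)^−84) = $981.02.
Total outlay = 79 × $981.02 + $1,500.00 = $79,000.58.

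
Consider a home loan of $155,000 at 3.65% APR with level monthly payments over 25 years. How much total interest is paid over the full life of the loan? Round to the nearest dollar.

$81,547

At 3.65% the monthly rate is 0.0030417, so the payment is 155,000 × 0.0030417 / (1 − 1.0030417^−300) = $788.49.
Total paid = 300 × $788.49 = $236,547.00; interest = $236,547.00 − $155,000 = $81,547.00.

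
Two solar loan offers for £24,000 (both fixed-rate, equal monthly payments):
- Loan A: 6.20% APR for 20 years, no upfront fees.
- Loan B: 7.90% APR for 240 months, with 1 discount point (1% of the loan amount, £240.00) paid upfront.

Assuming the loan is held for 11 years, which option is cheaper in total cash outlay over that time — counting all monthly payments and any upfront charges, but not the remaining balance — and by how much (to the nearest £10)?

Loan A by £3,480

Loan A: at 6.20% the monthly rate is 0.0051667, so the payment is 24,000 × 0.0051667 / (1 − 1.0051667^−240) = £174.72.
Loan B: monthly rate = 7.9%/12 = 0.0065833; payment = 24,000 × 0.0065833 / (1 − (1+0.0065833)^−240) = £199.25.
Over 132 months: Loan A costs 132 × £174.72 = £23,063.04; Loan B costs 132 × £199.25 + £240.00 = £26,541.00.
Loan A is cheaper by £26,541.00 − £23,063.04 = £3,477.96.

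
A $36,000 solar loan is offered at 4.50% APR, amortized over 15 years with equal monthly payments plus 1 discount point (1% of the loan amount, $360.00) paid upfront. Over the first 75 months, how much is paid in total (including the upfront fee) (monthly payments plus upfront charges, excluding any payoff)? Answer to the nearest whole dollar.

Monthly rate = 4.5%/12 = 0.0037500; payment = 36,000 × 0.0037500 / (1 − (1+0.0037500)^−180) = $275.40.
Total outlay = 75 × $275.40 + $360.00 = $21,015.00.

$21,015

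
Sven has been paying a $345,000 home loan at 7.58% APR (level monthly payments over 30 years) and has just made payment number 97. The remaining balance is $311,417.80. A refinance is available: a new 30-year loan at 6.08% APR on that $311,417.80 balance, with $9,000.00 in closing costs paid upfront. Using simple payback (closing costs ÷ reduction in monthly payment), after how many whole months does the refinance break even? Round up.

17 months

Current payment = 345,000 × 7.58%/12 / (1 − (1+0.0063167)^−360) = $2,431.22.
Refinanced payment = 311,417.80 × 0.0050667 / (1 − (1+0.0050667)^−360) = $1,883.15.
Monthly savings = $2,431.22 − $1,883.15 = $548.07.
Break-even = $9,000.00 / $548.07 = 16.42 → 17 months.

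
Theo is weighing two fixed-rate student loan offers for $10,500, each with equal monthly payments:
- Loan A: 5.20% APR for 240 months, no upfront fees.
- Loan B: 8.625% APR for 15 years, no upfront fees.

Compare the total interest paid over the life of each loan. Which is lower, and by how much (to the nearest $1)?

Loan A by $1,840

Loan A: at 5.20% the monthly rate is 0.0043333, so the payment is 10,500 × 0.0043333 / (1 − 1.0043333^−240) = $70.46.
Total interest on Loan A = 240 × $70.46 − $10,500 = $6,410.40.
Loan B: monthly rate = 8.625%/12 = 0.0071875; payment = 10,500 × 0.0071875 / (1 − (1+0.0071875)^−180) = $104.17.
Total interest on Loan B = 180 × $104.17 − $10,500 = $8,250.60.
Loan A is lower by $1,840.20.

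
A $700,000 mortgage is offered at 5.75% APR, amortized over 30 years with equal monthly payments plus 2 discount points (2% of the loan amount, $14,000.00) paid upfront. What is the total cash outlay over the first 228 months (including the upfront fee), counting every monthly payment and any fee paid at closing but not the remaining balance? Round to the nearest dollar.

$945,382

At 5.75% the monthly rate is 0.0047917, so the payment is 700,000 × 0.0047917 / (1 − 1.0047917^−360) = $4,085.01.
Total outlay = 228 × $4,085.01 + $14,000.00 = $945,382.28.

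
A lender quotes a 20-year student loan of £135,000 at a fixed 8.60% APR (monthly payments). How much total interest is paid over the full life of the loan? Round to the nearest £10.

Monthly rate = 8.6%/12 = 0.0071667; payment = 135,000 × 0.0071667 / (1 − (1+0.0071667)^−240) = £1,180.12.
Total paid = 240 × £1,180.12 = £283,228.80; interest = £283,228.80 − £135,000 = £148,228.80.

£148,230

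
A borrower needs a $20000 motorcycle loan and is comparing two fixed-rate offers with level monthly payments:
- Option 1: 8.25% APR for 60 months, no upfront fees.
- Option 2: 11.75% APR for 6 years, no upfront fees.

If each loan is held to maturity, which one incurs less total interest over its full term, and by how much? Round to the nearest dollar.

Option 1 by $3,490

Option 1: at 8.25% the monthly rate is 0.0068750, so the payment is 20,000 × 0.0068750 / (1 − 1.0068750^−60) = $407.93.
Total interest on Option 1 = 60 × $407.93 − $20,000 = $4,475.80.
Option 2: at 11.75% the monthly rate is 0.0097917, so the payment is 20,000 × 0.0097917 / (1 − 1.0097917^−72) = $388.41.
Total interest on Option 2 = 72 × $388.41 − $20,000 = $7,965.52.
Option 1 is lower by $3,489.72.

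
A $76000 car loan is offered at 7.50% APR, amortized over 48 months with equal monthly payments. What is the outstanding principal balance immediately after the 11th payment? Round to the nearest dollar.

With monthly rate i = 7.5%/12 = 0.0062500, the balance after k of n payments is P · [(1+i)^n − (1+i)^k] / [(1+i)^n − 1].
(1+0.0062500)^48 = 1.34859915 and (1+0.0062500)^11 = 1.07093923, so the balance is 76,000 × (1.34859915 − 1.07093923) / (1.34859915 − 1) = $60,534.15.

$60,534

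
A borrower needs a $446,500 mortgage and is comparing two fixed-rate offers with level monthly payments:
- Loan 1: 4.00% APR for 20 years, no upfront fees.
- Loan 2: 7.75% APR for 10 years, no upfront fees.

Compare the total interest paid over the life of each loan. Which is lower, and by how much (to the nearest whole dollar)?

Loan 2 by $6,352

Loan 1: monthly rate = 4%/12 = 0.0033333; payment = 446,500 × 0.0033333 / (1 − (1+0.0033333)^−240) = $2,705.70.
Total interest on Loan 1 = 240 × $2,705.70 − $446,500 = $202,868.00.
Loan 2: monthly rate = 7.75%/12 = 0.0064583; payment = 446,500 × 0.0064583 / (1 − (1+0.0064583)^−120) = $5,358.47.
Total interest on Loan 2 = 120 × $5,358.47 − $446,500 = $196,516.40.
Loan 2 is lower by $6,351.60.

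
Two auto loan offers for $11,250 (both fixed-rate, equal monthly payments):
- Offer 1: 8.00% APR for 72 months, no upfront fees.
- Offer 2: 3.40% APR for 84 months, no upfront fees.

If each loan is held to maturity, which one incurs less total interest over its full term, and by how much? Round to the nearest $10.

Offer 2 by $1,540

Offer 1: monthly rate = 8%/12 = 0.0066667; payment = 11,250 × 0.0066667 / (1 − (1+0.0066667)^−72) = $197.25.
Total interest on Offer 1 = 72 × $197.25 − $11,250 = $2,952.00.
Offer 2: at 3.40% the monthly rate is 0.0028333, so the payment is 11,250 × 0.0028333 / (1 − 1.0028333^−84) = $150.69.
Total interest on Offer 2 = 84 × $150.69 − $11,250 = $1,407.96.
Offer 2 is lower by $1,544.04.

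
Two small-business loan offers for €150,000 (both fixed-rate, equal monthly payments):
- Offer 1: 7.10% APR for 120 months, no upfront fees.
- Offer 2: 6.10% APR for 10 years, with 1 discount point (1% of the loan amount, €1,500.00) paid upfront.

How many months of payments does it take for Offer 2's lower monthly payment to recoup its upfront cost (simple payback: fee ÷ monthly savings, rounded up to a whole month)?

20 months

Offer 1: monthly rate = 7.1%/12 = 0.0059167; payment = 150,000 × 0.0059167 / (1 − (1+0.0059167)^−120) = €1,749.37.
Offer 2: at 6.10% the monthly rate is 0.0050833, so the payment is 150,000 × 0.0050833 / (1 − 1.0050833^−120) = €1,672.85.
Monthly savings = €1,749.37 − €1,672.85 = €76.52.
Break-even = €1,500.00 / €76.52 = 19.60 → 20 months.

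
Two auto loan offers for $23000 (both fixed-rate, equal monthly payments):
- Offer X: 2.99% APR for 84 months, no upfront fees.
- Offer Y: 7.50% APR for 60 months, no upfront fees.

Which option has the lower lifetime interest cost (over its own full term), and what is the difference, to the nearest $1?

Offer X: at 2.99% the monthly rate is 0.0024917, so the payment is 23,000 × 0.0024917 / (1 − 1.0024917^−84) = $303.80.
Total interest on Offer X = 84 × $303.80 − $23,000 = $2,519.20.
Offer Y: monthly rate = 7.5%/12 = 0.0062500; payment = 23,000 × 0.0062500 / (1 − (1+0.0062500)^−60) = $460.87.
Total interest on Offer Y = 60 × $460.87 − $23,000 = $4,652.20.
Offer X is lower by $2,133.00.

Offer X by $2,133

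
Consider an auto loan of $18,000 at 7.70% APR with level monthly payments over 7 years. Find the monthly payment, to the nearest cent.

$277.87

Monthly rate = 7.7%/12 = 0.0064167; payment = 18,000 × 0.0064167 / (1 − (1+0.0064167)^−84) = $277.87.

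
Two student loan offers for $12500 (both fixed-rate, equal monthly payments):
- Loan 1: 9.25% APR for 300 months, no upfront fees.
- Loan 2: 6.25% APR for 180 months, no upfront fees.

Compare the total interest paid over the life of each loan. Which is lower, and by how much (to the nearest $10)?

Loan 2 by $12,820

Loan 1: at 9.25% the monthly rate is 0.0077083, so the payment is 12,500 × 0.0077083 / (1 − 1.0077083^−300) = $107.05.
Total interest on Loan 1 = 300 × $107.05 − $12,500 = $19,615.00.
Loan 2: at 6.25% the monthly rate is 0.0052083, so the payment is 12,500 × 0.0052083 / (1 − 1.0052083^−180) = $107.18.
Total interest on Loan 2 = 180 × $107.18 − $12,500 = $6,792.40.
Loan 2 is lower by $12,822.60.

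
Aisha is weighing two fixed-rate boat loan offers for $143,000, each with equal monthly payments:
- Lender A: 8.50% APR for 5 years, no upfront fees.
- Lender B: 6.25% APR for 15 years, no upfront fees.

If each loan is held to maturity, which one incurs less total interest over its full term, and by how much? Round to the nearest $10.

Lender A: at 8.50% the monthly rate is 0.0070833, so the payment is 143,000 × 0.0070833 / (1 − 1.0070833^−60) = $2,933.86.
Total interest on Lender A = 60 × $2,933.86 − $143,000 = $33,031.60.
Lender B: at 6.25% the monthly rate is 0.0052083, so the payment is 143,000 × 0.0052083 / (1 − 1.0052083^−180) = $1,226.11.
Total interest on Lender B = 180 × $1,226.11 − $143,000 = $77,699.80.
Lender A is lower by $44,668.20.

Lender A by $44,670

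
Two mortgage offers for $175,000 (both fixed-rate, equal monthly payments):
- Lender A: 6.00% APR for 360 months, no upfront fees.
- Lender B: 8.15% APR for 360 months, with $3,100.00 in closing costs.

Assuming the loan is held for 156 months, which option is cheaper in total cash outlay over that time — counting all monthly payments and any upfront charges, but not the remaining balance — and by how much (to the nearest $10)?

Lender A: monthly rate = 6%/12 = 0.0050000; payment = 175,000 × 0.0050000 / (1 − (1+0.0050000)^−360) = $1,049.21.
Lender B: monthly rate = 8.15%/12 = 0.0067917; payment = 175,000 × 0.0067917 / (1 − (1+0.0067917)^−360) = $1,302.43.
Over 156 months: Lender A costs 156 × $1,049.21 = $163,676.76; Lender B costs 156 × $1,302.43 + $3,100.00 = $206,279.08.
Lender A is cheaper by $206,279.08 − $163,676.76 = $42,602.32.

Lender A by $42,600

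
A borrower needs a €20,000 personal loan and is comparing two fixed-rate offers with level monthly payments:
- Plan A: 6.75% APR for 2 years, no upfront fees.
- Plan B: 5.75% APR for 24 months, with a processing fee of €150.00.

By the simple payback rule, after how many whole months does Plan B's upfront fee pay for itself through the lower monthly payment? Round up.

Plan A: at 6.75% the monthly rate is 0.0056250, so the payment is 20,000 × 0.0056250 / (1 − 1.0056250^−24) = €893.19.
Plan B: monthly rate = 5.75%/12 = 0.0047917; payment = 20,000 × 0.0047917 / (1 − (1+0.0047917)^−24) = €884.16.
Monthly savings = €893.19 − €884.16 = €9.03.
Break-even = €150.00 / €9.03 = 16.61 → 17 months.

17 months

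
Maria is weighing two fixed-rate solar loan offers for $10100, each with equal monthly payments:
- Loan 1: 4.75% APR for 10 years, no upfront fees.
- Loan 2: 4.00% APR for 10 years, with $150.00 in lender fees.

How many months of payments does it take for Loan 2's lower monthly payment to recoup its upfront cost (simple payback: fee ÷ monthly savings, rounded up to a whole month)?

Loan 1: at 4.75% the monthly rate is 0.0039583, so the payment is 10,100 × 0.0039583 / (1 − 1.0039583^−120) = $105.90.
Loan 2: at 4.00% the monthly rate is 0.0033333, so the payment is 10,100 × 0.0033333 / (1 − 1.0033333^−120) = $102.26.
Monthly savings = $105.90 − $102.26 = $3.64.
Break-even = $150.00 / $3.64 = 41.21 → 42 months.

42 months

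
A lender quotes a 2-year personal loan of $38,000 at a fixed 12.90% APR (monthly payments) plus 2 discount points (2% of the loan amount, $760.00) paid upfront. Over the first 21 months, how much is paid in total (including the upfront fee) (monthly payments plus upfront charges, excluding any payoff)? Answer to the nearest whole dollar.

At 12.90% the monthly rate is 0.0107500, so the payment is 38,000 × 0.0107500 / (1 − 1.0107500^−24) = $1,804.80.
Total outlay = 21 × $1,804.80 + $760.00 = $38,660.80.

$38,661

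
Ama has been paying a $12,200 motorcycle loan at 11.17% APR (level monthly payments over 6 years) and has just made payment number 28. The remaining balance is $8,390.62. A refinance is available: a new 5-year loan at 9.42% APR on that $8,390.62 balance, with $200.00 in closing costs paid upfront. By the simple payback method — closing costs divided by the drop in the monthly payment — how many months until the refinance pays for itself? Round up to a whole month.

Current payment = 12,200 × 11.17%/12 / (1 − (1+0.0093083)^−72) = $233.28.
Refinanced payment = 8,390.62 × 0.0078500 / (1 − (1+0.0078500)^−60) = $175.89.
Monthly savings = $233.28 − $175.89 = $57.39.
Break-even = $200.00 / $57.39 = 3.48 → 4 months.

4 months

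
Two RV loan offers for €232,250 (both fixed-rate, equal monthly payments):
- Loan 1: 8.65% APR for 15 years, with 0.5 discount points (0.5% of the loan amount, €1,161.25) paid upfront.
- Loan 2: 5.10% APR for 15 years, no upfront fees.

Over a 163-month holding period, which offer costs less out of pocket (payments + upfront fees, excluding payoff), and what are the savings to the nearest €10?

Loan 2 by €75,940

Loan 1: at 8.65% the monthly rate is 0.0072083, so the payment is 232,250 × 0.0072083 / (1 − 1.0072083^−180) = €2,307.52.
Loan 2: monthly rate = 5.1%/12 = 0.0042500; payment = 232,250 × 0.0042500 / (1 − (1+0.0042500)^−180) = €1,848.74.
Over 163 months: Loan 1 costs 163 × €2,307.52 + €1,161.25 = €377,287.01; Loan 2 costs 163 × €1,848.74 = €301,344.62.
Loan 2 is cheaper by €377,287.01 − €301,344.62 = €75,942.39.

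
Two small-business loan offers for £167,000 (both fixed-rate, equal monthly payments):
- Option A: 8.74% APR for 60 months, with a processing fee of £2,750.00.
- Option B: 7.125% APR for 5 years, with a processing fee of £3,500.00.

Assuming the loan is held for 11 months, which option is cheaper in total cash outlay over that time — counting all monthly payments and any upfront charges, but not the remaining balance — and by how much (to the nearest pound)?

Option B by £668

Option A: at 8.74% the monthly rate is 0.0072833, so the payment is 167,000 × 0.0072833 / (1 − 1.0072833^−60) = £3,445.61.
Option B: at 7.125% the monthly rate is 0.0059375, so the payment is 167,000 × 0.0059375 / (1 − 1.0059375^−60) = £3,316.66.
Over 11 months: Option A costs 11 × £3,445.61 + £2,750.00 = £40,651.71; Option B costs 11 × £3,316.66 + £3,500.00 = £39,983.26.
Option B is cheaper by £40,651.71 − £39,983.26 = £668.45.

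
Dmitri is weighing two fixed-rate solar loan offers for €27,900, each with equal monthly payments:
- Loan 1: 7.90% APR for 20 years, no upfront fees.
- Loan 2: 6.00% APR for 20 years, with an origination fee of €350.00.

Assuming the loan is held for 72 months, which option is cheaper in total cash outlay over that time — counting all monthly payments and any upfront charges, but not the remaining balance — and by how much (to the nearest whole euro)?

Loan 2 by €1,936

Loan 1: at 7.90% the monthly rate is 0.0065833, so the payment is 27,900 × 0.0065833 / (1 − 1.0065833^−240) = €231.63.
Loan 2: at 6.00% the monthly rate is 0.0050000, so the payment is 27,900 × 0.0050000 / (1 − 1.0050000^−240) = €199.88.
Over 72 months: Loan 1 costs 72 × €231.63 = €16,677.36; Loan 2 costs 72 × €199.88 + €350.00 = €14,741.36.
Loan 2 is cheaper by €16,677.36 − €14,741.36 = €1,936.00.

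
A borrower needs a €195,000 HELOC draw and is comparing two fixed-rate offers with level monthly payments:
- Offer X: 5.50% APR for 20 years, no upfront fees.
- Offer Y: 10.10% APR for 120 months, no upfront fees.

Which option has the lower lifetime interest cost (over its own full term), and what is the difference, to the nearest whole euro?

Offer Y by €11,401

Offer X: at 5.50% the monthly rate is 0.0045833, so the payment is 195,000 × 0.0045833 / (1 − 1.0045833^−240) = €1,341.38.
Total interest on Offer X = 240 × €1,341.38 − €195,000 = €126,931.20.
Offer Y: monthly rate = 10.1%/12 = 0.0084167; payment = 195,000 × 0.0084167 / (1 − (1+0.0084167)^−120) = €2,587.75.
Total interest on Offer Y = 120 × €2,587.75 − €195,000 = €115,530.00.
Offer Y is lower by €11,401.20.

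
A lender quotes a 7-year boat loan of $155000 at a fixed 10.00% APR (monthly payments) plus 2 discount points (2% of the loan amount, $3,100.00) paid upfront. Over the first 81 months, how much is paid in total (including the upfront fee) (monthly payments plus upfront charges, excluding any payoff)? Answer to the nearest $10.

$211,530

Monthly rate = 10%/12 = 0.0083333; payment = 155,000 × 0.0083333 / (1 − (1+0.0083333)^−84) = $2,573.18.
Total outlay = 81 × $2,573.18 + $3,100.00 = $211,527.58.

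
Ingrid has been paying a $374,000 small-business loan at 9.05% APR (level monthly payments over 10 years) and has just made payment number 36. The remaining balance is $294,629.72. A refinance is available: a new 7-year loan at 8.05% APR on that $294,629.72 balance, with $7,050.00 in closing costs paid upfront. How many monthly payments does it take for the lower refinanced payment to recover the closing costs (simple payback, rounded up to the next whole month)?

Current payment = 374,000 × 9.05%/12 / (1 − (1+0.0075417)^−120) = $4,747.80.
Refinanced payment = 294,629.72 × 0.0067083 / (1 − (1+0.0067083)^−84) = $4,599.50.
Monthly savings = $4,747.80 − $4,599.50 = $148.30.
Break-even = $7,050.00 / $148.30 = 47.54 → 48 months.

48 months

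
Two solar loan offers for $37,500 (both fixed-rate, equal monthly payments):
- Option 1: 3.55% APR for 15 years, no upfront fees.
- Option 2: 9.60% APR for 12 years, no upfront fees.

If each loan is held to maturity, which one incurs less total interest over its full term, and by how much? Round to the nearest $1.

Option 1 by $14,872

Option 1: monthly rate = 3.55%/12 = 0.0029583; payment = 37,500 × 0.0029583 / (1 − (1+0.0029583)^−180) = $269.00.
Total interest on Option 1 = 180 × $269.00 − $37,500 = $10,920.00.
Option 2: at 9.60% the monthly rate is 0.0080000, so the payment is 37,500 × 0.0080000 / (1 − 1.0080000^−144) = $439.53.
Total interest on Option 2 = 144 × $439.53 − $37,500 = $25,792.32.
Option 1 is lower by $14,872.32.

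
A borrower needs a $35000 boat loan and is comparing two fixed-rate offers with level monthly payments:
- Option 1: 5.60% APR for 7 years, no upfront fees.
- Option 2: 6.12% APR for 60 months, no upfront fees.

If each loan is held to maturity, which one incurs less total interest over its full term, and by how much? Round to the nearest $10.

Option 2 by $1,670

Option 1: monthly rate = 5.6%/12 = 0.0046667; payment = 35,000 × 0.0046667 / (1 − (1+0.0046667)^−84) = $504.61.
Total interest on Option 1 = 84 × $504.61 − $35,000 = $7,387.24.
Option 2: monthly rate = 6.12%/12 = 0.0051000; payment = 35,000 × 0.0051000 / (1 − (1+0.0051000)^−60) = $678.60.
Total interest on Option 2 = 60 × $678.60 − $35,000 = $5,716.00.
Option 2 is lower by $1,671.24.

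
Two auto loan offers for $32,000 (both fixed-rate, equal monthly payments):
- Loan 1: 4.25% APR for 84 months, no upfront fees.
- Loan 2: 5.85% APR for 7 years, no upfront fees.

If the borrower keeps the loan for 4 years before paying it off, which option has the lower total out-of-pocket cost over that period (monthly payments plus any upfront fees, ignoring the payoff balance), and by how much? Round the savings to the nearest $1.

Loan 1 by $1,156

Loan 1: monthly rate = 4.25%/12 = 0.0035417; payment = 32,000 × 0.0035417 / (1 − (1+0.0035417)^−84) = $441.09.
Loan 2: at 5.85% the monthly rate is 0.0048750, so the payment is 32,000 × 0.0048750 / (1 − 1.0048750^−84) = $465.18.
Over 48 months: Loan 1 costs 48 × $441.09 = $21,172.32; Loan 2 costs 48 × $465.18 = $22,328.64.
Loan 1 is cheaper by $22,328.64 − $21,172.32 = $1,156.32.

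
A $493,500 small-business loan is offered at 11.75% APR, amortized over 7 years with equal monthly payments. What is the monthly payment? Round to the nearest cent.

At 11.75% the monthly rate is 0.0097917, so the payment is 493,500 × 0.0097917 / (1 − 1.0097917^−84) = $8,645.78.

$8,645.78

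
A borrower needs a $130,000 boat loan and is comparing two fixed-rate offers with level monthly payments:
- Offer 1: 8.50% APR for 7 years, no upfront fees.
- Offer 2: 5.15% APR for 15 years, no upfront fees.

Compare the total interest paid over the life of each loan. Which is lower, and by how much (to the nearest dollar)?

Offer 1 by $13,945

Offer 1: monthly rate = 8.5%/12 = 0.0070833; payment = 130,000 × 0.0070833 / (1 − (1+0.0070833)^−84) = $2,058.74.
Total interest on Offer 1 = 84 × $2,058.74 − $130,000 = $42,934.16.
Offer 2: monthly rate = 5.15%/12 = 0.0042917; payment = 130,000 × 0.0042917 / (1 − (1+0.0042917)^−180) = $1,038.22.
Total interest on Offer 2 = 180 × $1,038.22 − $130,000 = $56,879.60.
Offer 1 is lower by $13,945.44.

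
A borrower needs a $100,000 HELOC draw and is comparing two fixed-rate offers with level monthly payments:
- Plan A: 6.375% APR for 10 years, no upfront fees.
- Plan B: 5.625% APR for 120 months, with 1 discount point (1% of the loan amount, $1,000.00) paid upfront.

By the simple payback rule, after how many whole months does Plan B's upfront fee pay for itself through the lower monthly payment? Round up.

27 months

Plan A: at 6.375% the monthly rate is 0.0053125, so the payment is 100,000 × 0.0053125 / (1 − 1.0053125^−120) = $1,129.13.
Plan B: monthly rate = 5.625%/12 = 0.0046875; payment = 100,000 × 0.0046875 / (1 − (1+0.0046875)^−120) = $1,091.47.
Monthly savings = $1,129.13 − $1,091.47 = $37.66.
Break-even = $1,000.00 / $37.66 = 26.55 → 27 months.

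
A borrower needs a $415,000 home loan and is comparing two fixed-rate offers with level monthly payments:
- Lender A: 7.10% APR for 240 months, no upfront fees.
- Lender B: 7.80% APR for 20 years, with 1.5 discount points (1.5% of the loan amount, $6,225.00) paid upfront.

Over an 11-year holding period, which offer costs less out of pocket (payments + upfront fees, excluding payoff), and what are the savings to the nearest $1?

Lender A: monthly rate = 7.1%/12 = 0.0059167; payment = 415,000 × 0.0059167 / (1 − (1+0.0059167)^−240) = $3,242.45.
Lender B: monthly rate = 7.8%/12 = 0.0065000; payment = 415,000 × 0.0065000 / (1 − (1+0.0065000)^−240) = $3,419.75.
Over 132 months: Lender A costs 132 × $3,242.45 = $428,003.40; Lender B costs 132 × $3,419.75 + $6,225.00 = $457,632.00.
Lender A is cheaper by $457,632.00 − $428,003.40 = $29,628.60.

Lender A by $29,629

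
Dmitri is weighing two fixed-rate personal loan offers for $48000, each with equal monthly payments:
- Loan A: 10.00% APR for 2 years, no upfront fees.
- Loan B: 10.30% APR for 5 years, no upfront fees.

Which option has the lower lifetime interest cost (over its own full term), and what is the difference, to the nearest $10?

Loan A by $8,460

Loan A: at 10.00% the monthly rate is 0.0083333, so the payment is 48,000 × 0.0083333 / (1 − 1.0083333^−24) = $2,214.96.
Total interest on Loan A = 24 × $2,214.96 − $48,000 = $5,159.04.
Loan B: at 10.30% the monthly rate is 0.0085833, so the payment is 48,000 × 0.0085833 / (1 − 1.0085833^−60) = $1,026.96.
Total interest on Loan B = 60 × $1,026.96 − $48,000 = $13,617.60.
Loan A is lower by $8,458.56.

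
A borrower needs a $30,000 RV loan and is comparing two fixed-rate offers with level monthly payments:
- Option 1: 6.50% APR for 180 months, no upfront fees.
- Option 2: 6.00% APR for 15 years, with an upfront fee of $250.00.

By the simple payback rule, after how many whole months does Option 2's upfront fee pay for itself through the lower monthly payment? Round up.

Option 1: monthly rate = 6.5%/12 = 0.0054167; payment = 30,000 × 0.0054167 / (1 − (1+0.0054167)^−180) = $261.33.
Option 2: at 6.00% the monthly rate is 0.0050000, so the payment is 30,000 × 0.0050000 / (1 − 1.0050000^−180) = $253.16.
Monthly savings = $261.33 − $253.16 = $8.17.
Break-even = $250.00 / $8.17 = 30.60 → 31 months.

31 months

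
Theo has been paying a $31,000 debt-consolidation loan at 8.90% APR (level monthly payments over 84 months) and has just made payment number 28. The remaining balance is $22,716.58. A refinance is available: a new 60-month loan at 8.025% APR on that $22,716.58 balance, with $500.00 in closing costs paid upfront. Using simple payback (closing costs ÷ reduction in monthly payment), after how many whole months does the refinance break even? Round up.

Current payment = 31,000 × 8.9%/12 / (1 − (1+0.0074167)^−84) = $497.19.
Refinanced payment = 22,716.58 × 0.0066875 / (1 − (1+0.0066875)^−60) = $460.88.
Monthly savings = $497.19 − $460.88 = $36.31.
Break-even = $500.00 / $36.31 = 13.77 → 14 months.

14 months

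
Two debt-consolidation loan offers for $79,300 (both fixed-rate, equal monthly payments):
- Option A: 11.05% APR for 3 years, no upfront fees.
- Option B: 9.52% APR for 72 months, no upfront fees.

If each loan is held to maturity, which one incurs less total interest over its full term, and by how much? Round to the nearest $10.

Option A: monthly rate = 11.05%/12 = 0.0092083; payment = 79,300 × 0.0092083 / (1 − (1+0.0092083)^−36) = $2,598.06.
Total interest on Option A = 36 × $2,598.06 − $79,300 = $14,230.16.
Option B: monthly rate = 9.52%/12 = 0.0079333; payment = 79,300 × 0.0079333 / (1 − (1+0.0079333)^−72) = $1,449.98.
Total interest on Option B = 72 × $1,449.98 − $79,300 = $25,098.56.
Option A is lower by $10,868.40.

Option A by $10,870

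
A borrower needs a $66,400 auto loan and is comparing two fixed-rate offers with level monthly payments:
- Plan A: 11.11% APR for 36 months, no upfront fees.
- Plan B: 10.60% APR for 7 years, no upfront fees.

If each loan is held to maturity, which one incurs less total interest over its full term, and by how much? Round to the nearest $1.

Plan A: at 11.11% the monthly rate is 0.0092583, so the payment is 66,400 × 0.0092583 / (1 − 1.0092583^−36) = $2,177.31.
Total interest on Plan A = 36 × $2,177.31 − $66,400 = $11,983.16.
Plan B: monthly rate = 10.6%/12 = 0.0088333; payment = 66,400 × 0.0088333 / (1 − (1+0.0088333)^−84) = $1,123.01.
Total interest on Plan B = 84 × $1,123.01 − $66,400 = $27,932.84.
Plan A is lower by $15,949.68.

Plan A by $15,950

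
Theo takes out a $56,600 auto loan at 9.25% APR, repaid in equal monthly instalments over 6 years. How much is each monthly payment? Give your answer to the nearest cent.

$1,027.28

Monthly rate = 9.25%/12 = 0.0077083; payment = 56,600 × 0.0077083 / (1 − (1+0.0077083)^−72) = $1,027.28.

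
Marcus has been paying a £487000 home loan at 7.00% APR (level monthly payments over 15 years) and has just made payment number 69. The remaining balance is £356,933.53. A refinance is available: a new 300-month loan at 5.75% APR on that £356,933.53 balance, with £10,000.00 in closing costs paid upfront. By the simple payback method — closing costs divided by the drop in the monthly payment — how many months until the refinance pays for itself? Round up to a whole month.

5 months

Current payment = 487,000 × 7%/12 / (1 − (1+0.0058333)^−180) = £4,377.29.
Refinanced payment = 356,933.53 × 0.0047917 / (1 − (1+0.0047917)^−300) = £2,245.49.
Monthly savings = £4,377.29 − £2,245.49 = £2,131.80.
Break-even = £10,000.00 / £2,131.80 = 4.69 → 5 months.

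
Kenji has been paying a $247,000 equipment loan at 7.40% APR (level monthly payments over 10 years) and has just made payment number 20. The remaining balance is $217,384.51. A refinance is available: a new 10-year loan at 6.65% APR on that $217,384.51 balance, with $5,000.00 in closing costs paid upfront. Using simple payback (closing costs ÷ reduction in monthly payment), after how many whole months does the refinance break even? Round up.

Current payment = 247,000 × 7.4%/12 / (1 − (1+0.0061667)^−120) = $2,919.06.
Refinanced payment = 217,384.51 × 0.0055417 / (1 − (1+0.0055417)^−120) = $2,484.98.
Monthly savings = $2,919.06 − $2,484.98 = $434.08.
Break-even = $5,000.00 / $434.08 = 11.52 → 12 months.

12 months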